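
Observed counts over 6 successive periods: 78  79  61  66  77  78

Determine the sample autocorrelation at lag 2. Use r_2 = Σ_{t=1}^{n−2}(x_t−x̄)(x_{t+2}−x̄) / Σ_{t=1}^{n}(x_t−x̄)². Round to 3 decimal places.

Mean x̄ = (78 + 79 + 61 + 66 + 77 + 78)/6 = 73.1667
Numerator Σ_{t=1}^{4}(x_t−x̄)(x_{t+2}−x̄) = -181.8889
Denominator Σ(x_t−x̄)² = 294.8333
r_2 = -181.8889 / 294.8333 = -0.617

-0.617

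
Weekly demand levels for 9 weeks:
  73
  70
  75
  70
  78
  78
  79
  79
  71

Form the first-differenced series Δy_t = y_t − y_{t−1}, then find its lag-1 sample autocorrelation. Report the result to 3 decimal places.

-0.415

First differences Δy: -3, 5, -5, 8, 0, 1, 0, -8
Mean of differences = -0.2500
Numerator Σ(Δy_t−Δȳ)(Δy_{t+1}−Δȳ) = -77.8125
Denominator Σ(Δy_t−Δȳ)² = 187.5000
r_1(Δy) = -77.8125 / 187.5000 = -0.415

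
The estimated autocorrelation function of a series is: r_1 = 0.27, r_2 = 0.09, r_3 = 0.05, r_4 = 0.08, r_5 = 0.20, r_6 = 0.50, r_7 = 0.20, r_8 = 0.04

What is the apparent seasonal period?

6

The largest autocorrelation is r_6 = 0.50; the remaining lags stay at or below 0.27. The elevated value at lag 1 (0.27), dropping to 0.09 at lag 2, reflects decaying short-term dependence rather than seasonality.
The dominant spike at lag 6 indicates a seasonal period of 6.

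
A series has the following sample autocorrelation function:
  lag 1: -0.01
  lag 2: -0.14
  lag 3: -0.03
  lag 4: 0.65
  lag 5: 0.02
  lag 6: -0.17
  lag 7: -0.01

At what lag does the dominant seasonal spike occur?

The largest autocorrelation is r_4 = 0.65; the remaining lags stay at or below 0.02.
The dominant spike at lag 4 indicates a seasonal period of 4.

4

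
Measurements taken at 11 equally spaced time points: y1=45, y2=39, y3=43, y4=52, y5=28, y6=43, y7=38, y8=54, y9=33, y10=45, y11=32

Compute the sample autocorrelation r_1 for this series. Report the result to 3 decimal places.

-0.573

Mean ȳ = (45 + 39 + 43 + 52 + 28 + 43 + 38 + 54 + 33 + 45 + 32)/11 = 41.0909
Numerator Σ_{t=1}^{10}(y_t−ȳ)(y_{t+1}−ȳ) = -376.5537
Denominator Σ(y_t−ȳ)² = 656.9091
r_1 = -376.5537 / 656.9091 = -0.573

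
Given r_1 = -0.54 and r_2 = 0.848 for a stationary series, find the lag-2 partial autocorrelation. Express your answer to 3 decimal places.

φ_{22} = (r_2 − r_1²) / (1 − r_1²)
r_1² = (-0.54)² = 0.2916
Numerator = 0.848 − 0.2916 = 0.5564; denominator = 1 − 0.2916 = 0.7084
φ_{22} = 0.5564 / 0.7084 = 0.785

0.785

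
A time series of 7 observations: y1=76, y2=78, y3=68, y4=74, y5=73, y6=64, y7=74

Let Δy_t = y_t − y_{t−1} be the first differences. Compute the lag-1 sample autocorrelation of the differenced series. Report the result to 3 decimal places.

First differences Δy: 2, -10, 6, -1, -9, 10
Mean of differences = -0.3333
Numerator Σ(Δy_t−Δȳ)(Δy_{t+1}−Δȳ) = -171.7778
Denominator Σ(Δy_t−Δȳ)² = 321.3333
r_1(Δy) = -171.7778 / 321.3333 = -0.535

-0.535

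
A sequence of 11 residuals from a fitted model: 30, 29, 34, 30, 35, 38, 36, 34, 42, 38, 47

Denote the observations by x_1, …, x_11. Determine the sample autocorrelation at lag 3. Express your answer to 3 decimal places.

0.098

Mean x̄ = (30 + 29 + 34 + 30 + 35 + 38 + 36 + 34 + 42 + 38 + 47)/11 = 35.7273
Numerator Σ_{t=1}^{8}(x_t−x̄)(x_{t+3}−x̄) = 28.8678
Denominator Σ(x_t−x̄)² = 294.1818
r_3 = 28.8678 / 294.1818 = 0.098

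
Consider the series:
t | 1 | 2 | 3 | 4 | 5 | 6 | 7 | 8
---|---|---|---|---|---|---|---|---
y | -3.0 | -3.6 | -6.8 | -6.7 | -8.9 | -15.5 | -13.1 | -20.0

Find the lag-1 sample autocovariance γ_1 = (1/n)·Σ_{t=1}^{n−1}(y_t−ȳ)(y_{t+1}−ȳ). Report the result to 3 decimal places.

14.970

Mean ȳ = (-3.0 − 3.6 − 6.8 − 6.7 − 8.9 − 15.5 − 13.1 − 20.0)/8 = -9.7000
Deviations: 6.7000, 6.1000, 2.9000, 3.0000, 0.8000, -5.8000, -3.4000, -10.3000
Σ_{t=1}^{7}(y_t−ȳ)(y_{t+1}−ȳ) = 119.7600
γ_1 = 119.7600 / 8 = 14.970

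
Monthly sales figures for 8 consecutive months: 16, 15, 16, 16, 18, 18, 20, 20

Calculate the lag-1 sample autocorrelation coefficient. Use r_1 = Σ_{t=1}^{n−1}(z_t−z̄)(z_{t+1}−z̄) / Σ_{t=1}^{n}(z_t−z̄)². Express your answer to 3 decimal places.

0.637

Mean z̄ = (16 + 15 + 16 + 16 + 18 + 18 + 20 + 20)/8 = 17.3750
Deviations from mean: -1.3750, -2.3750, -1.3750, -1.3750, 0.6250, 0.6250, 2.6250, 2.6250
Σ(z_t−z̄)(z_{t+1}−z̄) = (3.2656) + (3.2656) + (1.8906) + (-0.8594) + (0.3906) + (1.6406) + (6.8906) = 16.4844
Denominator Σ(z_t−z̄)² = 25.8750
r_1 = 16.4844 / 25.8750 = 0.637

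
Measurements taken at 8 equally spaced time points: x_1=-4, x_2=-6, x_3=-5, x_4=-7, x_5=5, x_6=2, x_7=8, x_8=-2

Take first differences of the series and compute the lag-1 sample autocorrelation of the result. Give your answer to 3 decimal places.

-0.491

First differences Δx: -2, 1, -2, 12, -3, 6, -10
Mean of differences = 0.2857
Numerator Σ(Δx_t−Δx̄)(Δx_{t+1}−Δx̄) = -146.0816
Denominator Σ(Δx_t−Δx̄)² = 297.4286
r_1(Δx) = -146.0816 / 297.4286 = -0.491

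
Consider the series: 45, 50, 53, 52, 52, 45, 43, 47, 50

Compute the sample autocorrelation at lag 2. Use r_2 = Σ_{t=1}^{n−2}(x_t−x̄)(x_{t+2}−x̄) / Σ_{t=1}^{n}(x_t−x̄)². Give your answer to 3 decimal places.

Mean x̄ = (45 + 50 + 53 + 52 + 52 + 45 + 43 + 47 + 50)/9 = 48.5556
Numerator Σ_{t=1}^{7}(x_t−x̄)(x_{t+2}−x̄) = -29.3951
Denominator Σ(x_t−x̄)² = 106.2222
r_2 = -29.3951 / 106.2222 = -0.277

-0.277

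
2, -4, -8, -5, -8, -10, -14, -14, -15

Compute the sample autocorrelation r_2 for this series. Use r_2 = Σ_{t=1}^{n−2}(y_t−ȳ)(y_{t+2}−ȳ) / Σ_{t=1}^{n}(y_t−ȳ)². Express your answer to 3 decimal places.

0.231

Mean ȳ = (2 − 4 − 8 − 5 − 8 − 10 − 14 − 14 − 15)/9 = -8.4444
Σ(y_t−ȳ)(y_{t+2}−ȳ) = (4.6420) + (15.3086) + (0.1975) + (-5.3580) + (-2.4691) + (8.6420) + (36.4198) = 57.3827
Denominator Σ(y_t−ȳ)² = 248.2222
r_2 = 57.3827 / 248.2222 = 0.231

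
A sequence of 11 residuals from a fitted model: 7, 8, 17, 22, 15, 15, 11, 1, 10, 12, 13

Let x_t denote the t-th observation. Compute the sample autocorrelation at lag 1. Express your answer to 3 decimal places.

Mean x̄ = (7 + 8 + 17 + 22 + 15 + 15 + 11 + 1 + 10 + 12 + 13)/11 = 11.9091
Numerator Σ_{t=1}^{10}(x_t−x̄)(x_{t+1}−x̄) = 119.2645
Denominator Σ(x_t−x̄)² = 310.9091
r_1 = 119.2645 / 310.9091 = 0.384

0.384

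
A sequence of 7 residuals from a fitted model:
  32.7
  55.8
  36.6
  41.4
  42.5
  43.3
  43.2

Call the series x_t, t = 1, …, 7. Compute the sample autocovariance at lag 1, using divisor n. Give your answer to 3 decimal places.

Mean x̄ = (32.7 + 55.8 + 36.6 + 41.4 + 42.5 + 43.3 + 43.2)/7 = 42.2143
Deviations: -9.5143, 13.5857, -5.6143, -0.8143, 0.2857, 1.0857, 0.9857
Σ_{t=1}^{6}(x_t−x̄)(x_{t+1}−x̄) = -199.8131
γ_1 = -199.8131 / 7 = -28.545

-28.545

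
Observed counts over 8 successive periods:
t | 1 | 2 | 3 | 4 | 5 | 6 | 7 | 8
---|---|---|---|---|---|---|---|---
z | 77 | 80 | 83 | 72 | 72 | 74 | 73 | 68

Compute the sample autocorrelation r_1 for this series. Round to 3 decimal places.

Mean z̄ = (77 + 80 + 83 + 72 + 72 + 74 + 73 + 68)/8 = 74.8750
Deviations from mean: 2.1250, 5.1250, 8.1250, -2.8750, -2.8750, -0.8750, -1.8750, -6.8750
Σ(z_t−z̄)(z_{t+1}−z̄) = (10.8906) + (41.6406) + (-23.3594) + (8.2656) + (2.5156) + (1.6406) + (12.8906) = 54.4844
Denominator Σ(z_t−z̄)² = 164.8750
r_1 = 54.4844 / 164.8750 = 0.330

0.330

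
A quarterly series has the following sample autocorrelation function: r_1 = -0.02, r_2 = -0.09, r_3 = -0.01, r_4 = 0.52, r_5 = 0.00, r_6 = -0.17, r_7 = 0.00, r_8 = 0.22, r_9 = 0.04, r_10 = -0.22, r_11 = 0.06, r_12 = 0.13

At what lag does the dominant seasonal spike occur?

4

The largest autocorrelation is r_4 = 0.52, with a weaker echo at lag 8 (0.22); the remaining lags stay at or below 0.13.
The dominant spike at lag 4 indicates a seasonal period of 4.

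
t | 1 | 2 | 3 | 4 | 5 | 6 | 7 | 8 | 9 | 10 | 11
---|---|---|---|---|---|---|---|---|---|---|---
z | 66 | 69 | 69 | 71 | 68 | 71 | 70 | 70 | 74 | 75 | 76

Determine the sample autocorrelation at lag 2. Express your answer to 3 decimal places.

0.280

Mean z̄ = (66 + 69 + 69 + 71 + 68 + 71 + 70 + 70 + 74 + 75 + 76)/11 = 70.8182
Numerator Σ_{t=1}^{9}(z_t−z̄)(z_{t+2}−z̄) = 26.2066
Denominator Σ(z_t−z̄)² = 93.6364
r_2 = 26.2066 / 93.6364 = 0.280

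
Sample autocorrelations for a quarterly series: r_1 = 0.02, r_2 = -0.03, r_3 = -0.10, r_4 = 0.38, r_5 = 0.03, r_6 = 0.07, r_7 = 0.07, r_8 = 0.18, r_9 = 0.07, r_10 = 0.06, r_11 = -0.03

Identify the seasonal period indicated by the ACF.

The largest autocorrelation is r_4 = 0.38, with a weaker echo at lag 8 (0.18); the remaining lags stay at or below 0.07.
The dominant spike at lag 4 indicates a seasonal period of 4.

4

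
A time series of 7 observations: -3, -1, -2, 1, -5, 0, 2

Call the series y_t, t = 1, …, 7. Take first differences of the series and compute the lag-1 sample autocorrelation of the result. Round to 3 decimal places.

-0.595

First differences Δy: 2, -1, 3, -6, 5, 2
Mean of differences = 0.8333
Numerator Σ(Δy_t−Δȳ)(Δy_{t+1}−Δȳ) = -44.5278
Denominator Σ(Δy_t−Δȳ)² = 74.8333
r_1(Δy) = -44.5278 / 74.8333 = -0.595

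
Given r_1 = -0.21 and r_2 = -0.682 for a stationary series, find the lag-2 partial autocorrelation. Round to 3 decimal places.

-0.760

φ_{22} = (r_2 − r_1²) / (1 − r_1²)
r_1² = (-0.21)² = 0.0441
Numerator = -0.682 − 0.0441 = -0.7261; denominator = 1 − 0.0441 = 0.9559
φ_{22} = -0.7261 / 0.9559 = -0.760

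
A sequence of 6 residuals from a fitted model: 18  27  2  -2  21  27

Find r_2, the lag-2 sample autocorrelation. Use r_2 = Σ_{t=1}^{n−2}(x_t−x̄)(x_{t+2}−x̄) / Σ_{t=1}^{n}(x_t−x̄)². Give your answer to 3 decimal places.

Mean x̄ = (18 + 27 + 2 − 2 + 21 + 27)/6 = 15.5000
Deviations from mean: 2.5000, 11.5000, -13.5000, -17.5000, 5.5000, 11.5000
Σ(x_t−x̄)(x_{t+2}−x̄) = (-33.7500) + (-201.2500) + (-74.2500) + (-201.2500) = -510.5000
Denominator Σ(x_t−x̄)² = 789.5000
r_2 = -510.5000 / 789.5000 = -0.647

-0.647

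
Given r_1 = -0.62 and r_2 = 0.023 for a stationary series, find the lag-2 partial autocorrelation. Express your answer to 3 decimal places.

φ_{22} = (r_2 − r_1²) / (1 − r_1²)
r_1² = (-0.62)² = 0.3844
Numerator = 0.023 − 0.3844 = -0.3614; denominator = 1 − 0.3844 = 0.6156
φ_{22} = -0.3614 / 0.6156 = -0.587

-0.587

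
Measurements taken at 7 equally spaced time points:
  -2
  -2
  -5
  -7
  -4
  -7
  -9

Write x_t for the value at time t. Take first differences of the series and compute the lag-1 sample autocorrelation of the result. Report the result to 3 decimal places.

First differences Δx: 0, -3, -2, 3, -3, -2
Mean of differences = -1.1667
Numerator Σ(Δx_t−Δx̄)(Δx_{t+1}−Δx̄) = -10.1944
Denominator Σ(Δx_t−Δx̄)² = 26.8333
r_1(Δx) = -10.1944 / 26.8333 = -0.380

-0.380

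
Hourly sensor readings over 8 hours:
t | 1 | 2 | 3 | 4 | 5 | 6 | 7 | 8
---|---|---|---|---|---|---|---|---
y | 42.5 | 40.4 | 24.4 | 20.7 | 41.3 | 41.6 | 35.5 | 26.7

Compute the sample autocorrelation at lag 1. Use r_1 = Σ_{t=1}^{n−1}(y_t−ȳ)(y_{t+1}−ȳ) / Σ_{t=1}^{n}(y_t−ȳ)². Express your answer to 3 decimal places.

Mean ȳ = (42.5 + 40.4 + 24.4 + 20.7 + 41.3 + 41.6 + 35.5 + 26.7)/8 = 34.1375
Σ(y_t−ȳ)(y_{t+1}−ȳ) = (52.3702) + (-60.9811) + (130.8477) + (-96.2461) + (53.4502) + (10.1677) + (-10.1336) = 79.4748
Denominator Σ(y_t−ȳ)² = 548.6988
r_1 = 79.4748 / 548.6988 = 0.145

0.145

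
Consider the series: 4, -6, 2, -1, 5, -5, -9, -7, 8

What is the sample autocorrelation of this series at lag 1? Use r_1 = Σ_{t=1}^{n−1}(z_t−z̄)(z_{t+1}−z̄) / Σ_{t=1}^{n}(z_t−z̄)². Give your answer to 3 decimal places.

Mean z̄ = (4 − 6 + 2 − 1 + 5 − 5 − 9 − 7 + 8)/9 = -1.0000
Numerator Σ_{t=1}^{8}(z_t−z̄)(z_{t+1}−z̄) = -38.0000
Denominator Σ(z_t−z̄)² = 292.0000
r_1 = -38.0000 / 292.0000 = -0.130

-0.130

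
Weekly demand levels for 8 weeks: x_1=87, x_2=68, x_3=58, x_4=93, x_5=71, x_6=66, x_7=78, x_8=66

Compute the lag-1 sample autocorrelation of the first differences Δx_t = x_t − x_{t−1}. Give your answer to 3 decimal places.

First differences Δx: -19, -10, 35, -22, -5, 12, -12
Mean of differences = -3.0000
Numerator Σ(Δx_t−Δx̄)(Δx_{t+1}−Δx̄) = -1003.0000
Denominator Σ(Δx_t−Δx̄)² = 2420.0000
r_1(Δx) = -1003.0000 / 2420.0000 = -0.414

-0.414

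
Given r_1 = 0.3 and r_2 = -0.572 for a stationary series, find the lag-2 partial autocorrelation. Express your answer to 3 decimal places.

-0.727

φ_{22} = (r_2 − r_1²) / (1 − r_1²)
r_1² = (0.3)² = 0.09
Numerator = -0.572 − 0.0900 = -0.6620; denominator = 1 − 0.0900 = 0.9100
φ_{22} = -0.6620 / 0.9100 = -0.727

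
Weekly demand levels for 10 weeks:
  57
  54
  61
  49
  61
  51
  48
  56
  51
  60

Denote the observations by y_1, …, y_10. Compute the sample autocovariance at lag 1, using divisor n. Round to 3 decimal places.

Mean ȳ = (57 + 54 + 61 + 49 + 61 + 51 + 48 + 56 + 51 + 60)/10 = 54.8000
Σ_{t=1}^{9}(y_t−ȳ)(y_{t+1}−ȳ) = -108.8400
γ_1 = -108.8400 / 10 = -10.884

-10.884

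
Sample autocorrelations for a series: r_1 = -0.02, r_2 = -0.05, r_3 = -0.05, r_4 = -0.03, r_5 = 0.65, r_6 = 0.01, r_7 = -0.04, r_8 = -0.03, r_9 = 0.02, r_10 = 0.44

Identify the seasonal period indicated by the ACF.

The largest autocorrelation is r_5 = 0.65, with a weaker echo at lag 10 (0.44); the remaining lags stay at or below 0.02.
The dominant spike at lag 5 indicates a seasonal period of 5.

5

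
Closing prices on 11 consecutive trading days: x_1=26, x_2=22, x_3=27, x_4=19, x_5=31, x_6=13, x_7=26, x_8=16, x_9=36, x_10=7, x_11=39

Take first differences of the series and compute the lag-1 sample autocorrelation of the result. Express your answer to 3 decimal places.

-0.785

First differences Δx: -4, 5, -8, 12, -18, 13, -10, 20, -29, 32
Mean of differences = 1.3000
Numerator Σ(Δx_t−Δx̄)(Δx_{t+1}−Δx̄) = -2426.1900
Denominator Σ(Δx_t−Δx̄)² = 3090.1000
r_1(Δx) = -2426.1900 / 3090.1000 = -0.785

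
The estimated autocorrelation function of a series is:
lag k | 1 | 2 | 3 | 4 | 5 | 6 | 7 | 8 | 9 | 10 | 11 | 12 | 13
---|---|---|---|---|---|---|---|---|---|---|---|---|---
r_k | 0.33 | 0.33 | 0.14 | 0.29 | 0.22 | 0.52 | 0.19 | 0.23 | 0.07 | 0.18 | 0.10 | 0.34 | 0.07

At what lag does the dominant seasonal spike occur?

6

The largest autocorrelation is r_6 = 0.52, with a weaker echo at lag 12 (0.34); the remaining lags stay at or below 0.33.
The dominant spike at lag 6 indicates a seasonal period of 6.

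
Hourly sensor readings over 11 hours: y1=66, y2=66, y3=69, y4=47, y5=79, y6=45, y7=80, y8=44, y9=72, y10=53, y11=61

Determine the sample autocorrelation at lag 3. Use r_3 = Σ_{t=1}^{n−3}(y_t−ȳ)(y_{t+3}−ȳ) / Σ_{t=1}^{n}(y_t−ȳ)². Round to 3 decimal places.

Mean ȳ = (66 + 66 + 69 + 47 + 79 + 45 + 80 + 44 + 72 + 53 + 61)/11 = 62.0000
Numerator Σ_{t=1}^{8}(y_t−ȳ)(y_{t+3}−ȳ) = -1001.0000
Denominator Σ(y_t−ȳ)² = 1714.0000
r_3 = -1001.0000 / 1714.0000 = -0.584

-0.584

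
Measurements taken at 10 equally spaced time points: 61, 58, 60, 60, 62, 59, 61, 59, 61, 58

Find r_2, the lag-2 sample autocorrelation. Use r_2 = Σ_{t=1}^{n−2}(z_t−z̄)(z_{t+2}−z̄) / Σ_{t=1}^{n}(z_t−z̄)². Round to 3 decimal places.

Mean z̄ = (61 + 58 + 60 + 60 + 62 + 59 + 61 + 59 + 61 + 58)/10 = 59.9000
Numerator Σ_{t=1}^{8}(z_t−z̄)(z_{t+2}−z̄) = 6.0800
Denominator Σ(z_t−z̄)² = 16.9000
r_2 = 6.0800 / 16.9000 = 0.360

0.360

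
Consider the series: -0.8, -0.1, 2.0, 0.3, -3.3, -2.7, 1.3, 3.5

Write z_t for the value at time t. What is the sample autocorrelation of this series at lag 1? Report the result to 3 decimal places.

Mean z̄ = (-0.8 − 0.1 + 2.0 + 0.3 − 3.3 − 2.7 + 1.3 + 3.5)/8 = 0.0250
Deviations from mean: -0.8250, -0.1250, 1.9750, 0.2750, -3.3250, -2.7250, 1.2750, 3.4750
Σ(z_t−z̄)(z_{t+1}−z̄) = (0.1031) + (-0.2469) + (0.5431) + (-0.9144) + (9.0606) + (-3.4744) + (4.4306) = 9.5019
Denominator Σ(z_t−z̄)² = 36.8550
r_1 = 9.5019 / 36.8550 = 0.258

0.258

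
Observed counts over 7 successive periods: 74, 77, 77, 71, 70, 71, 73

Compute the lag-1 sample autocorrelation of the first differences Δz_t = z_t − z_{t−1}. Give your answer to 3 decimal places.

0.117

First differences Δz: 3, 0, -6, -1, 1, 2
Mean of differences = -0.1667
Numerator Σ(Δz_t−Δz̄)(Δz_{t+1}−Δz̄) = 5.9722
Denominator Σ(Δz_t−Δz̄)² = 50.8333
r_1(Δz) = 5.9722 / 50.8333 = 0.117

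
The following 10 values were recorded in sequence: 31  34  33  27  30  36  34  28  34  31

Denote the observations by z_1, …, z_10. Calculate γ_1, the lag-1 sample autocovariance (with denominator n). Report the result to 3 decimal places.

-1.304

Mean z̄ = (31 + 34 + 33 + 27 + 30 + 36 + 34 + 28 + 34 + 31)/10 = 31.8000
Σ_{t=1}^{9}(z_t−z̄)(z_{t+1}−z̄) = -13.0400
γ_1 = -13.0400 / 10 = -1.304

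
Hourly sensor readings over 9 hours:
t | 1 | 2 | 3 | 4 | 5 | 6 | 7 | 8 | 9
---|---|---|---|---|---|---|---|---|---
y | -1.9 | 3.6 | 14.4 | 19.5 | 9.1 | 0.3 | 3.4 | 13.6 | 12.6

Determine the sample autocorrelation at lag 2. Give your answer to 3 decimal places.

Mean ȳ = (-1.9 + 3.6 + 14.4 + 19.5 + 9.1 + 0.3 + 3.4 + 13.6 + 12.6)/9 = 8.2889
Σ(y_t−ȳ)(y_{t+2}−ȳ) = (-62.2654) + (-52.5677) + (4.9568) + (-89.5643) + (-3.9654) + (-42.4299) + (-21.0765) = -266.9125
Denominator Σ(y_t−ȳ)² = 424.0089
r_2 = -266.9125 / 424.0089 = -0.629

-0.629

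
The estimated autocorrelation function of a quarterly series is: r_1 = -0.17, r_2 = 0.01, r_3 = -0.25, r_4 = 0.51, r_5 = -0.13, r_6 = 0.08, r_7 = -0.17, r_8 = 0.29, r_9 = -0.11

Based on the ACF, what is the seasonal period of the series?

The largest autocorrelation is r_4 = 0.51, with a weaker echo at lag 8 (0.29); the remaining lags stay at or below 0.08.
The dominant spike at lag 4 indicates a seasonal period of 4.

4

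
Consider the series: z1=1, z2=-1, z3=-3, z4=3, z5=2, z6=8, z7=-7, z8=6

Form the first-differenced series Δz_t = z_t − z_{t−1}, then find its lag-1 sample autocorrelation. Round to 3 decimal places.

First differences Δz: -2, -2, 6, -1, 6, -15, 13
Mean of differences = 0.7143
Numerator Σ(Δz_t−Δz̄)(Δz_{t+1}−Δz̄) = -301.2245
Denominator Σ(Δz_t−Δz̄)² = 471.4286
r_1(Δz) = -301.2245 / 471.4286 = -0.639

-0.639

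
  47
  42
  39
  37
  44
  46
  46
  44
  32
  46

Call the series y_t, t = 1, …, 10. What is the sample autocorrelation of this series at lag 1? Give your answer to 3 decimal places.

-0.099

Mean ȳ = (47 + 42 + 39 + 37 + 44 + 46 + 46 + 44 + 32 + 46)/10 = 42.3000
Numerator Σ_{t=1}^{9}(y_t−ȳ)(y_{t+1}−ȳ) = -21.2900
Denominator Σ(y_t−ȳ)² = 214.1000
r_1 = -21.2900 / 214.1000 = -0.099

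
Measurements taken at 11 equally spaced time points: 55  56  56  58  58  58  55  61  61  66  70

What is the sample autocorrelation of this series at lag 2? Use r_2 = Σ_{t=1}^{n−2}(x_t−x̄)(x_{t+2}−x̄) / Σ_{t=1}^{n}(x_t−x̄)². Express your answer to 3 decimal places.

0.224

Mean x̄ = (55 + 56 + 56 + 58 + 58 + 58 + 55 + 61 + 61 + 66 + 70)/11 = 59.4545
Numerator Σ_{t=1}^{9}(x_t−x̄)(x_{t+2}−x̄) = 51.3140
Denominator Σ(x_t−x̄)² = 228.7273
r_2 = 51.3140 / 228.7273 = 0.224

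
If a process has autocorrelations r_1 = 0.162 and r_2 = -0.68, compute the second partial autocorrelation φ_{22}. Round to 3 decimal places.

-0.725

φ_{22} = (r_2 − r_1²) / (1 − r_1²)
r_1² = (0.162)² = 0.026244
Numerator = -0.68 − 0.0262 = -0.7062; denominator = 1 − 0.0262 = 0.9738
φ_{22} = -0.7062 / 0.9738 = -0.725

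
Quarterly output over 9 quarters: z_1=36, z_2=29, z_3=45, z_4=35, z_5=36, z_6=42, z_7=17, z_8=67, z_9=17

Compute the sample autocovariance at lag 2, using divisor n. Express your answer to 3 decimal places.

60.889

Mean z̄ = (36 + 29 + 45 + 35 + 36 + 42 + 17 + 67 + 17)/9 = 36.0000
Σ_{t=1}^{7}(z_t−z̄)(z_{t+2}−z̄) = 548.0000
γ_2 = 548.0000 / 9 = 60.889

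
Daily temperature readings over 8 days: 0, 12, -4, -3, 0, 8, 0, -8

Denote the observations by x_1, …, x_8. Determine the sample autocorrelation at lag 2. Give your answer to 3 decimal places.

Mean x̄ = (0 + 12 − 4 − 3 + 0 + 8 + 0 − 8)/8 = 0.6250
Deviations from mean: -0.6250, 11.3750, -4.6250, -3.6250, -0.6250, 7.3750, -0.6250, -8.6250
Σ(x_t−x̄)(x_{t+2}−x̄) = (2.8906) + (-41.2344) + (2.8906) + (-26.7344) + (0.3906) + (-63.6094) = -125.4063
Denominator Σ(x_t−x̄)² = 293.8750
r_2 = -125.4063 / 293.8750 = -0.427

-0.427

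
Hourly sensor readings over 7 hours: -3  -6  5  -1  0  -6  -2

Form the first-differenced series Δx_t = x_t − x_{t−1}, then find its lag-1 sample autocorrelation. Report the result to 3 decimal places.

-0.617

First differences Δx: -3, 11, -6, 1, -6, 4
Mean of differences = 0.1667
Numerator Σ(Δx_t−Δx̄)(Δx_{t+1}−Δx̄) = -135.0278
Denominator Σ(Δx_t−Δx̄)² = 218.8333
r_1(Δx) = -135.0278 / 218.8333 = -0.617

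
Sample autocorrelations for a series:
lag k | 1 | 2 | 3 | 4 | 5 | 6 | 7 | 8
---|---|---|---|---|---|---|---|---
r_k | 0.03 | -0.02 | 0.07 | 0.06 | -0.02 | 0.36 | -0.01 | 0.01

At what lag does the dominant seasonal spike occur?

6

The largest autocorrelation is r_6 = 0.36; the remaining lags stay at or below 0.07.
The dominant spike at lag 6 indicates a seasonal period of 6.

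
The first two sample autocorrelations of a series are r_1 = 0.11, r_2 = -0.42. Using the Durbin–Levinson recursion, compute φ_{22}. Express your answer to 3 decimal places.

φ_{22} = (r_2 − r_1²) / (1 − r_1²)
r_1² = (0.11)² = 0.0121
Numerator = -0.42 − 0.0121 = -0.4321; denominator = 1 − 0.0121 = 0.9879
φ_{22} = -0.4321 / 0.9879 = -0.437

-0.437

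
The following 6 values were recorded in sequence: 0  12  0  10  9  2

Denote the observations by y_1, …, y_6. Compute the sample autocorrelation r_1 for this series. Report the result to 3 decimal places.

Mean ȳ = (0 + 12 + 0 + 10 + 9 + 2)/6 = 5.5000
Deviations from mean: -5.5000, 6.5000, -5.5000, 4.5000, 3.5000, -3.5000
Σ(y_t−ȳ)(y_{t+1}−ȳ) = (-35.7500) + (-35.7500) + (-24.7500) + (15.7500) + (-12.2500) = -92.7500
Denominator Σ(y_t−ȳ)² = 147.5000
r_1 = -92.7500 / 147.5000 = -0.629

-0.629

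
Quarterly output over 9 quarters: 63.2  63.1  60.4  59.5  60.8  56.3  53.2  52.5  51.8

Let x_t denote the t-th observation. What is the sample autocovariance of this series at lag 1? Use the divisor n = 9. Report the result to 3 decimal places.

Mean x̄ = (63.2 + 63.1 + 60.4 + 59.5 + 60.8 + 56.3 + 53.2 + 52.5 + 51.8)/9 = 57.8667
Σ_{t=1}^{8}(x_t−x̄)(x_{t+1}−x̄) = 110.4156
γ_1 = 110.4156 / 9 = 12.268

12.268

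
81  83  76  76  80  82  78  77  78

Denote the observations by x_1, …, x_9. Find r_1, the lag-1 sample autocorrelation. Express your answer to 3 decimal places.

Mean x̄ = (81 + 83 + 76 + 76 + 80 + 82 + 78 + 77 + 78)/9 = 79.0000
Numerator Σ_{t=1}^{8}(x_t−x̄)(x_{t+1}−x̄) = 6.0000
Denominator Σ(x_t−x̄)² = 54.0000
r_1 = 6.0000 / 54.0000 = 0.111

0.111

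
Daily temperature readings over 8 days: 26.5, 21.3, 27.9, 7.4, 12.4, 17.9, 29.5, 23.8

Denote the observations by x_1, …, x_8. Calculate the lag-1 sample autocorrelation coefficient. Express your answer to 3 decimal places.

Mean x̄ = (26.5 + 21.3 + 27.9 + 7.4 + 12.4 + 17.9 + 29.5 + 23.8)/8 = 20.8375
Numerator Σ_{t=1}^{7}(x_t−x̄)(x_{t+1}−x̄) = 49.3636
Denominator Σ(x_t−x̄)² = 426.3588
r_1 = 49.3636 / 426.3588 = 0.116

0.116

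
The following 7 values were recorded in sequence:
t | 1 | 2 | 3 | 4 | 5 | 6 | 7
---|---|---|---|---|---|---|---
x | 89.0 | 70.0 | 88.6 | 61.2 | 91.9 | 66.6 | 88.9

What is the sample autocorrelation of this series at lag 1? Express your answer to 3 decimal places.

-0.847

Mean x̄ = (89.0 + 70.0 + 88.6 + 61.2 + 91.9 + 66.6 + 88.9)/7 = 79.4571
Deviations from mean: 9.5429, -9.4571, 9.1429, -18.2571, 12.4429, -12.8571, 9.4429
Σ(x_t−x̄)(x_{t+1}−x̄) = (-90.2482) + (-86.4653) + (-166.9224) + (-227.1710) + (-159.9796) + (-121.4082) = -852.1947
Denominator Σ(x_t−x̄)² = 1006.7171
r_1 = -852.1947 / 1006.7171 = -0.847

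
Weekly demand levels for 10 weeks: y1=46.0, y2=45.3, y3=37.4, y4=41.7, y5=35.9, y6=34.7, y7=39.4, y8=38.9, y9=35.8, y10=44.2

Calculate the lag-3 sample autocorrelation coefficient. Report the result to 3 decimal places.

Mean ȳ = (46.0 + 45.3 + 37.4 + 41.7 + 35.9 + 34.7 + 39.4 + 38.9 + 35.8 + 44.2)/10 = 39.9300
Numerator Σ_{t=1}^{7}(y_t−ȳ)(y_{t+3}−ȳ) = 24.8843
Denominator Σ(y_t−ȳ)² = 155.4410
r_3 = 24.8843 / 155.4410 = 0.160

0.160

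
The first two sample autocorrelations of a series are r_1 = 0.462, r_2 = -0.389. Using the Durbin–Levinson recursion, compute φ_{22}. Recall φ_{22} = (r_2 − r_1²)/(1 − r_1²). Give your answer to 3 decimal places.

φ_{22} = (r_2 − r_1²) / (1 − r_1²)
r_1² = (0.462)² = 0.213444
Numerator = -0.389 − 0.2134 = -0.6024; denominator = 1 − 0.2134 = 0.7866
φ_{22} = -0.6024 / 0.7866 = -0.766

-0.766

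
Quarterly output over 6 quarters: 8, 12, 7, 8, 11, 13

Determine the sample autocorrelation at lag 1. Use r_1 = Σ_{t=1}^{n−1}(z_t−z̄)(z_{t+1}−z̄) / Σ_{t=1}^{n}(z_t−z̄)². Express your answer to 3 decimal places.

-0.109

Mean z̄ = (8 + 12 + 7 + 8 + 11 + 13)/6 = 9.8333
Deviations from mean: -1.8333, 2.1667, -2.8333, -1.8333, 1.1667, 3.1667
Σ(z_t−z̄)(z_{t+1}−z̄) = (-3.9722) + (-6.1389) + (5.1944) + (-2.1389) + (3.6944) = -3.3611
Denominator Σ(z_t−z̄)² = 30.8333
r_1 = -3.3611 / 30.8333 = -0.109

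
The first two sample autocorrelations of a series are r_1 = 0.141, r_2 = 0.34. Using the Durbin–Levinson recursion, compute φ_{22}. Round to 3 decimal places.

φ_{22} = (r_2 − r_1²) / (1 − r_1²)
r_1² = (0.141)² = 0.019881
Numerator = 0.34 − 0.0199 = 0.3201; denominator = 1 − 0.0199 = 0.9801
φ_{22} = 0.3201 / 0.9801 = 0.327

0.327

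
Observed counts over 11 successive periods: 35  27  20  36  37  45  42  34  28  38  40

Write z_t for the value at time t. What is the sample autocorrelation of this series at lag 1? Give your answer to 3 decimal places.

0.359

Mean z̄ = (35 + 27 + 20 + 36 + 37 + 45 + 42 + 34 + 28 + 38 + 40)/11 = 34.7273
Numerator Σ_{t=1}^{10}(z_t−z̄)(z_{t+1}−z̄) = 188.7438
Denominator Σ(z_t−z̄)² = 526.1818
r_1 = 188.7438 / 526.1818 = 0.359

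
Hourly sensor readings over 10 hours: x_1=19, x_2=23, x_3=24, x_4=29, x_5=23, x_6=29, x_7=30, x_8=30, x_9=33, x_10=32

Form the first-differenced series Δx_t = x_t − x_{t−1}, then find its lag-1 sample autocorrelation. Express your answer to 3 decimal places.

-0.664

First differences Δx: 4, 1, 5, -6, 6, 1, 0, 3, -1
Mean of differences = 1.4444
Numerator Σ(Δx_t−Δx̄)(Δx_{t+1}−Δx̄) = -70.5309
Denominator Σ(Δx_t−Δx̄)² = 106.2222
r_1(Δx) = -70.5309 / 106.2222 = -0.664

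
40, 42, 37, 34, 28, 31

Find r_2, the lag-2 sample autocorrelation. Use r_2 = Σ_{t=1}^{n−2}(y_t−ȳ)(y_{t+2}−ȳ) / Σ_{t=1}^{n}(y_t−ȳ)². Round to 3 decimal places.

Mean ȳ = (40 + 42 + 37 + 34 + 28 + 31)/6 = 35.3333
Deviations from mean: 4.6667, 6.6667, 1.6667, -1.3333, -7.3333, -4.3333
Numerator Σ_{t=1}^{4}(y_t−ȳ)(y_{t+2}−ȳ) = -7.5556
Denominator Σ(y_t−ȳ)² = 143.3333
r_2 = -7.5556 / 143.3333 = -0.053

-0.053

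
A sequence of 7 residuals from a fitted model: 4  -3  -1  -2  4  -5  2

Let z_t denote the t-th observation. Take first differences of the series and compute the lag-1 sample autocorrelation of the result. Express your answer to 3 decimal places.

First differences Δz: -7, 2, -1, 6, -9, 7
Mean of differences = -0.3333
Numerator Σ(Δz_t−Δz̄)(Δz_{t+1}−Δz̄) = -139.7778
Denominator Σ(Δz_t−Δz̄)² = 219.3333
r_1(Δz) = -139.7778 / 219.3333 = -0.637

-0.637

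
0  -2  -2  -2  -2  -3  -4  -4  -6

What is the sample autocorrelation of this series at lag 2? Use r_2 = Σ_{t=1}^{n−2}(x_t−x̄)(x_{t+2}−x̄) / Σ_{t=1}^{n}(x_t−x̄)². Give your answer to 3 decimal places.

0.274

Mean x̄ = (0 − 2 − 2 − 2 − 2 − 3 − 4 − 4 − 6)/9 = -2.7778
Numerator Σ_{t=1}^{7}(x_t−x̄)(x_{t+2}−x̄) = 6.4568
Denominator Σ(x_t−x̄)² = 23.5556
r_2 = 6.4568 / 23.5556 = 0.274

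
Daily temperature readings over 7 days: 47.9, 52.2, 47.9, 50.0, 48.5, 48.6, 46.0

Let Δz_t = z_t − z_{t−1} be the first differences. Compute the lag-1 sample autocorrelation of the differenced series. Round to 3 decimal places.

-0.649

First differences Δz: 4.3, -4.3, 2.1, -1.5, 0.1, -2.6
Mean of differences = -0.3167
Numerator Σ(Δz_t−Δz̄)(Δz_{t+1}−Δz̄) = -32.3203
Denominator Σ(Δz_t−Δz̄)² = 49.8083
r_1(Δz) = -32.3203 / 49.8083 = -0.649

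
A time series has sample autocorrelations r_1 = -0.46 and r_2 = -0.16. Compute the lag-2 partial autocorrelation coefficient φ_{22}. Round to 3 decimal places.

-0.471

φ_{22} = (r_2 − r_1²) / (1 − r_1²)
r_1² = (-0.46)² = 0.2116
Numerator = -0.16 − 0.2116 = -0.3716; denominator = 1 − 0.2116 = 0.7884
φ_{22} = -0.3716 / 0.7884 = -0.471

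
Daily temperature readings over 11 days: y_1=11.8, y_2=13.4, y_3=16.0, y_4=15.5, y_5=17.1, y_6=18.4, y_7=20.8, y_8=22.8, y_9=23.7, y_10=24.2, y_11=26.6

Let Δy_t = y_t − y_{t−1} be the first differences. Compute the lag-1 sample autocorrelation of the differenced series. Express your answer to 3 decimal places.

-0.314

First differences Δy: 1.6, 2.6, -0.5, 1.6, 1.3, 2.4, 2.0, 0.9, 0.5, 2.4
Mean of differences = 1.4800
Numerator Σ(Δy_t−Δȳ)(Δy_{t+1}−Δȳ) = -2.6644
Denominator Σ(Δy_t−Δȳ)² = 8.4960
r_1(Δy) = -2.6644 / 8.4960 = -0.314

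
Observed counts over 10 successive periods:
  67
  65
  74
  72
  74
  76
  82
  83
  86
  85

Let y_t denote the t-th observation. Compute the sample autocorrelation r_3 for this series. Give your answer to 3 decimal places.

0.150

Mean ȳ = (67 + 65 + 74 + 72 + 74 + 76 + 82 + 83 + 86 + 85)/10 = 76.4000
Numerator Σ_{t=1}^{7}(y_t−ȳ)(y_{t+3}−ȳ) = 73.5200
Denominator Σ(y_t−ȳ)² = 490.4000
r_3 = 73.5200 / 490.4000 = 0.150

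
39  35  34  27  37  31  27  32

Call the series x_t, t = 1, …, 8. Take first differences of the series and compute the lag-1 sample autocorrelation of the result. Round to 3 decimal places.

-0.525

First differences Δx: -4, -1, -7, 10, -6, -4, 5
Mean of differences = -1.0000
Numerator Σ(Δx_t−Δx̄)(Δx_{t+1}−Δx̄) = -124.0000
Denominator Σ(Δx_t−Δx̄)² = 236.0000
r_1(Δx) = -124.0000 / 236.0000 = -0.525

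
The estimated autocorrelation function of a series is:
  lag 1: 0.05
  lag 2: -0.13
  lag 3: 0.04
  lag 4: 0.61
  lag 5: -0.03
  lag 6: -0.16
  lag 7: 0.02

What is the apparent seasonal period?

The largest autocorrelation is r_4 = 0.61; the remaining lags stay at or below 0.05.
The dominant spike at lag 4 indicates a seasonal period of 4.

4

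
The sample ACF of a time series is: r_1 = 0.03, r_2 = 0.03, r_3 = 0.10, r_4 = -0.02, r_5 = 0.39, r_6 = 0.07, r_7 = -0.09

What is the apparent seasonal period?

5

The largest autocorrelation is r_5 = 0.39; the remaining lags stay at or below 0.10.
The dominant spike at lag 5 indicates a seasonal period of 5.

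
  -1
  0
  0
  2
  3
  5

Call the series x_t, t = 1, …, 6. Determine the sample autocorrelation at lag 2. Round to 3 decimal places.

Mean x̄ = (-1 + 0 + 0 + 2 + 3 + 5)/6 = 1.5000
Deviations from mean: -2.5000, -1.5000, -1.5000, 0.5000, 1.5000, 3.5000
Σ(x_t−x̄)(x_{t+2}−x̄) = (3.7500) + (-0.7500) + (-2.2500) + (1.7500) = 2.5000
Denominator Σ(x_t−x̄)² = 25.5000
r_2 = 2.5000 / 25.5000 = 0.098

0.098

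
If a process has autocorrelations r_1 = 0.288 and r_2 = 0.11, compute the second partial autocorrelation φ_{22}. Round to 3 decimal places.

0.030

φ_{22} = (r_2 − r_1²) / (1 − r_1²)
r_1² = (0.288)² = 0.082944
Numerator = 0.11 − 0.0829 = 0.0271; denominator = 1 − 0.0829 = 0.9171
φ_{22} = 0.0271 / 0.9171 = 0.030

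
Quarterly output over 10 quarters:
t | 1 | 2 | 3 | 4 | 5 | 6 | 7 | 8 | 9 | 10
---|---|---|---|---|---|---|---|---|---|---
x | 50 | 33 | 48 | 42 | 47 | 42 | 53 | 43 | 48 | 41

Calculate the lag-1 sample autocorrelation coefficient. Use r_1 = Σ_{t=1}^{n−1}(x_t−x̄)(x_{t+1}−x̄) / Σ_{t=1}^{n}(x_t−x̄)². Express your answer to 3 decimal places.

Mean x̄ = (50 + 33 + 48 + 42 + 47 + 42 + 53 + 43 + 48 + 41)/10 = 44.7000
Numerator Σ_{t=1}^{9}(x_t−x̄)(x_{t+1}−x̄) = -176.2900
Denominator Σ(x_t−x̄)² = 292.1000
r_1 = -176.2900 / 292.1000 = -0.604

-0.604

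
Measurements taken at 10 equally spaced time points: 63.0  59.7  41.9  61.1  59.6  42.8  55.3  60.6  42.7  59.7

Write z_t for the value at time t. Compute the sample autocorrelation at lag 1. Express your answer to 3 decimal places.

Mean z̄ = (63.0 + 59.7 + 41.9 + 61.1 + 59.6 + 42.8 + 55.3 + 60.6 + 42.7 + 59.7)/10 = 54.6400
Numerator Σ_{t=1}^{9}(z_t−z̄)(z_{t+1}−z̄) = -266.6076
Denominator Σ(z_t−z̄)² = 668.4440
r_1 = -266.6076 / 668.4440 = -0.399

-0.399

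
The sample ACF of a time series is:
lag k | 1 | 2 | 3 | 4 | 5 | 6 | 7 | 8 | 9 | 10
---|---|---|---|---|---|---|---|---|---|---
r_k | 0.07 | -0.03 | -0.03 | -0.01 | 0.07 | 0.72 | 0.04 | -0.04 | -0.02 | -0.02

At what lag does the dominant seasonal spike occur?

6

The largest autocorrelation is r_6 = 0.72; the remaining lags stay at or below 0.07.
The dominant spike at lag 6 indicates a seasonal period of 6.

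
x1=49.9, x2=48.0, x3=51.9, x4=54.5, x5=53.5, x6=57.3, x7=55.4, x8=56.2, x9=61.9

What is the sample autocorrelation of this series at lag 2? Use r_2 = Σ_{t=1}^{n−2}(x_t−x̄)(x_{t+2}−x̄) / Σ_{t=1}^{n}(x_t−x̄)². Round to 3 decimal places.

0.182

Mean x̄ = (49.9 + 48.0 + 51.9 + 54.5 + 53.5 + 57.3 + 55.4 + 56.2 + 61.9)/9 = 54.2889
Numerator Σ_{t=1}^{7}(x_t−x̄)(x_{t+2}−x̄) = 25.0120
Denominator Σ(x_t−x̄)² = 137.0689
r_2 = 25.0120 / 137.0689 = 0.182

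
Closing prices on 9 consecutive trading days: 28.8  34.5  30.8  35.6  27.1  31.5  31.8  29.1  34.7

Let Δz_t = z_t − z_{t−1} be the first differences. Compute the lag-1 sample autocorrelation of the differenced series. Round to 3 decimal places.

-0.657

First differences Δz: 5.7, -3.7, 4.8, -8.5, 4.4, 0.3, -2.7, 5.6
Mean of differences = 0.7375
Numerator Σ(Δz_t−Δz̄)(Δz_{t+1}−Δz̄) = -128.2214
Denominator Σ(Δz_t−Δz̄)² = 195.2188
r_1(Δz) = -128.2214 / 195.2188 = -0.657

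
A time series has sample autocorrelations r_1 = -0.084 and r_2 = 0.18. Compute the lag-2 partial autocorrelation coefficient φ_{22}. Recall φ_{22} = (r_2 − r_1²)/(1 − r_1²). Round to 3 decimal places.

0.174

φ_{22} = (r_2 − r_1²) / (1 − r_1²)
r_1² = (-0.084)² = 0.007056
Numerator = 0.18 − 0.0071 = 0.1729; denominator = 1 − 0.0071 = 0.9929
φ_{22} = 0.1729 / 0.9929 = 0.174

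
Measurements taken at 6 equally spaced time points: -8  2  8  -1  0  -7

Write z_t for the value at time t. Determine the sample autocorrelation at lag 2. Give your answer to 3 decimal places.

-0.307

Mean z̄ = (-8 + 2 + 8 − 1 + 0 − 7)/6 = -1.0000
Deviations from mean: -7.0000, 3.0000, 9.0000, 0.0000, 1.0000, -6.0000
Numerator Σ_{t=1}^{4}(z_t−z̄)(z_{t+2}−z̄) = -54.0000
Denominator Σ(z_t−z̄)² = 176.0000
r_2 = -54.0000 / 176.0000 = -0.307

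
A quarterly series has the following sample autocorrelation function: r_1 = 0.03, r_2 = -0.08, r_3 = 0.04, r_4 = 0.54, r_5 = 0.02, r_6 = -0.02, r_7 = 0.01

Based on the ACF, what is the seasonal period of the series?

The largest autocorrelation is r_4 = 0.54; the remaining lags stay at or below 0.04.
The dominant spike at lag 4 indicates a seasonal period of 4.

4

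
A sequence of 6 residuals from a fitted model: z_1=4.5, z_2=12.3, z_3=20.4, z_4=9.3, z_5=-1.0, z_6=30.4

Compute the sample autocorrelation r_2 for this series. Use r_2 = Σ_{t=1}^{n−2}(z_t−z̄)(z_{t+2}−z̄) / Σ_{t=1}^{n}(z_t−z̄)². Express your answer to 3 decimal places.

Mean z̄ = (4.5 + 12.3 + 20.4 + 9.3 − 1.0 + 30.4)/6 = 12.6500
Deviations from mean: -8.1500, -0.3500, 7.7500, -3.3500, -13.6500, 17.7500
Numerator Σ_{t=1}^{4}(z_t−z̄)(z_{t+2}−z̄) = -227.2400
Denominator Σ(z_t−z̄)² = 639.2150
r_2 = -227.2400 / 639.2150 = -0.355

-0.355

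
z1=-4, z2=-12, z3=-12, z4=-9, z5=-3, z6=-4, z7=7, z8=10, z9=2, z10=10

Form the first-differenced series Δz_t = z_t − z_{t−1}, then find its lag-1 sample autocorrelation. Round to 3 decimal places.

First differences Δz: -8, 0, 3, 6, -1, 11, 3, -8, 8
Mean of differences = 1.5556
Numerator Σ(Δz_t−Δz̄)(Δz_{t+1}−Δz̄) = -78.1975
Denominator Σ(Δz_t−Δz̄)² = 346.2222
r_1(Δz) = -78.1975 / 346.2222 = -0.226

-0.226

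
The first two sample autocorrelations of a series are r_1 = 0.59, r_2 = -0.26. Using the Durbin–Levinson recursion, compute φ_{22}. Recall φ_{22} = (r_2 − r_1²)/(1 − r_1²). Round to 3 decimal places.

φ_{22} = (r_2 − r_1²) / (1 − r_1²)
r_1² = (0.59)² = 0.3481
Numerator = -0.26 − 0.3481 = -0.6081; denominator = 1 − 0.3481 = 0.6519
φ_{22} = -0.6081 / 0.6519 = -0.933

-0.933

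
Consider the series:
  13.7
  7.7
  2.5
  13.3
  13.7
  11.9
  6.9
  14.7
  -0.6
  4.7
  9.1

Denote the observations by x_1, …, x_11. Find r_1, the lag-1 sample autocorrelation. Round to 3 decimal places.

-0.093

Mean x̄ = (13.7 + 7.7 + 2.5 + 13.3 + 13.7 + 11.9 + 6.9 + 14.7 − 0.6 + 4.7 + 9.1)/11 = 8.8727
Numerator Σ_{t=1}^{10}(x_t−x̄)(x_{t+1}−x̄) = -24.5053
Denominator Σ(x_t−x̄)² = 262.4018
r_1 = -24.5053 / 262.4018 = -0.093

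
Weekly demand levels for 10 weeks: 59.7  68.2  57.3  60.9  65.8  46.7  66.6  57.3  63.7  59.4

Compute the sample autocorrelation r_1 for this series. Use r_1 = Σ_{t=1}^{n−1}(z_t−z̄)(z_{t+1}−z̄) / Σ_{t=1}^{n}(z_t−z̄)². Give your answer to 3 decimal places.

-0.635

Mean z̄ = (59.7 + 68.2 + 57.3 + 60.9 + 65.8 + 46.7 + 66.6 + 57.3 + 63.7 + 59.4)/10 = 60.5600
Numerator Σ_{t=1}^{9}(z_t−z̄)(z_{t+1}−z̄) = -220.7136
Denominator Σ(z_t−z̄)² = 347.7240
r_1 = -220.7136 / 347.7240 = -0.635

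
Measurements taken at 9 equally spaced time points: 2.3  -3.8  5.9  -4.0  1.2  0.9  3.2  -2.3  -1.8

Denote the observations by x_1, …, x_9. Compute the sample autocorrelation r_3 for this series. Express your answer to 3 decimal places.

-0.278

Mean x̄ = (2.3 − 3.8 + 5.9 − 4.0 + 1.2 + 0.9 + 3.2 − 2.3 − 1.8)/9 = 0.1778
Σ(x_t−x̄)(x_{t+3}−x̄) = (-8.8662) + (-4.0662) + (4.1327) + (-12.6262) + (-2.5328) + (-1.4284) = -25.3870
Denominator Σ(x_t−x̄)² = 91.2756
r_3 = -25.3870 / 91.2756 = -0.278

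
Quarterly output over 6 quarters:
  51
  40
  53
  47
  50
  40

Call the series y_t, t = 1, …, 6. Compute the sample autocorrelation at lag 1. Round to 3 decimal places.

Mean ȳ = (51 + 40 + 53 + 47 + 50 + 40)/6 = 46.8333
Deviations from mean: 4.1667, -6.8333, 6.1667, 0.1667, 3.1667, -6.8333
Σ(y_t−ȳ)(y_{t+1}−ȳ) = (-28.4722) + (-42.1389) + (1.0278) + (0.5278) + (-21.6389) = -90.6944
Denominator Σ(y_t−ȳ)² = 158.8333
r_1 = -90.6944 / 158.8333 = -0.571

-0.571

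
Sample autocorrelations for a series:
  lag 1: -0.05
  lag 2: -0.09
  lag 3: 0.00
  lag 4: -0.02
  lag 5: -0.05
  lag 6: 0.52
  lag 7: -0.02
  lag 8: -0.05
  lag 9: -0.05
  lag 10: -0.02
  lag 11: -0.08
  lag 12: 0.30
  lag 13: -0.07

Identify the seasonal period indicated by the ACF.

6

The largest autocorrelation is r_6 = 0.52, with a weaker echo at lag 12 (0.30); the remaining lags stay at or below 0.00.
The dominant spike at lag 6 indicates a seasonal period of 6.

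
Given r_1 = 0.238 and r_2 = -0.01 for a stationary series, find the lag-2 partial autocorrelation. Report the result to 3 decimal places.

-0.071

φ_{22} = (r_2 − r_1²) / (1 − r_1²)
r_1² = (0.238)² = 0.056644
Numerator = -0.01 − 0.0566 = -0.0666; denominator = 1 − 0.0566 = 0.9434
φ_{22} = -0.0666 / 0.9434 = -0.071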